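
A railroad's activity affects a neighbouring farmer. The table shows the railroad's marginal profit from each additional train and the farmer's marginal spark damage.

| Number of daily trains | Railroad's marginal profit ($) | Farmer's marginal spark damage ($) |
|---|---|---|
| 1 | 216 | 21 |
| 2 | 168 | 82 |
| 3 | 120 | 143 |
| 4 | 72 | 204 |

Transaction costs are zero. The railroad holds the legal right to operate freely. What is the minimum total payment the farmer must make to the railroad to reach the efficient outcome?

$192

Left alone the railroad would choose level 4 (marginal profit stays positive).
Efficient level: k* = 2 (marginal profit ≥ marginal spark damage through 2).
The farmer must at least cover the railroad's forgone profit from cutting 4→2: 120 + 72 = 192.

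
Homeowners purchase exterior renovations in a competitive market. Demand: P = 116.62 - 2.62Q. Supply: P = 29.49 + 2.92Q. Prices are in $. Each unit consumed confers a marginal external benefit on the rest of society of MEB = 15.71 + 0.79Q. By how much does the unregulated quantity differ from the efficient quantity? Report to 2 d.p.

5.92 units

Market equilibrium (private): 29.49 + 2.92Q = 116.62 - 2.62Q → Q_m = 15.7274.
Social marginal benefit = demand + MEB = 132.33 - 1.83Q.
Set SMB = MC: 132.33 - 1.83Q = 29.49 + 2.92Q → Q* = 21.6505.
Gap = |15.7274 − 21.6505| = 5.9231.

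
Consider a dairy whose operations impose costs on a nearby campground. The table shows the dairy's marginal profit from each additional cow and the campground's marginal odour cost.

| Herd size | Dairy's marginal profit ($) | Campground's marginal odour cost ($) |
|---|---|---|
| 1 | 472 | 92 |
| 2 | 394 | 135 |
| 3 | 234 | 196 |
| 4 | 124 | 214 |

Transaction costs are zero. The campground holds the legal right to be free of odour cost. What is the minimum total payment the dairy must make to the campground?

Efficient level: marginal profit ≥ marginal odour cost through level 3, so k* = 3.
With the campground holding the right, the dairy must at least compensate total damage at k*: 92 + 135 + 196 = 423.

$423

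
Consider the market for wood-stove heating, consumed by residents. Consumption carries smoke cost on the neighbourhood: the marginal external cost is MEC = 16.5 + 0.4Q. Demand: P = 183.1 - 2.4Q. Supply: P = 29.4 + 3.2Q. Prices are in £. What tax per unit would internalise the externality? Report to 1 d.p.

tax = £25.6 per unit

Social marginal benefit = demand − MEC = 166.6 - 2.8Q.
Set SMB = MC: 166.6 - 2.8Q = 29.4 + 3.2Q → Q* = 22.8667.
The Pigouvian tax equals MEC at Q*: 16.5 + 0.4×22.8667 = 25.6467.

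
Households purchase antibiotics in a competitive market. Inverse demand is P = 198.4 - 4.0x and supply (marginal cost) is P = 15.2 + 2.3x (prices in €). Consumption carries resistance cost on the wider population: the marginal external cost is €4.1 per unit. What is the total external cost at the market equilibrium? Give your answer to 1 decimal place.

€119.2

Market equilibrium (private): 15.2 + 2.3x = 198.4 - 4.0x → x_m = 29.0794.
Total external cost = MEC × x_m = 4.1 × 29.0794 = 119.2255.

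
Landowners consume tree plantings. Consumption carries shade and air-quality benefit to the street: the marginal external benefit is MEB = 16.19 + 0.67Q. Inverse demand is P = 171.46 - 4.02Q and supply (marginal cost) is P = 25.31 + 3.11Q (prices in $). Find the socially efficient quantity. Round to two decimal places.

Social marginal benefit = demand + MEB = 187.65 - 3.35Q.
Set SMB = MC: 187.65 - 3.35Q = 25.31 + 3.11Q → Q* = 25.1300.

Q* = 25.13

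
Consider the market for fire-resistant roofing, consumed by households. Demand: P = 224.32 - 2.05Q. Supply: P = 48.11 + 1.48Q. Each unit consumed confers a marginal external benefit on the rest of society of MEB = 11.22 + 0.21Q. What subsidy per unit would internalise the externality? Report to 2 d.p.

Social marginal benefit = demand + MEB = 235.54 - 1.84Q.
Set SMB = MC: 235.54 - 1.84Q = 48.11 + 1.48Q → Q* = 56.4548.
The Pigouvian subsidy equals MEB at Q*: 11.22 + 0.21×56.4548 = 23.0755.

subsidy = 23.08 per unit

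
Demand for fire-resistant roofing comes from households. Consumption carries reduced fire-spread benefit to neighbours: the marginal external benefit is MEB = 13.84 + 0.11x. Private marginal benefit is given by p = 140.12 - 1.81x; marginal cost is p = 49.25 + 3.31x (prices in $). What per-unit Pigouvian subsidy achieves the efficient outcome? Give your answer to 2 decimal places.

subsidy = $16.14 per unit

Social marginal benefit = demand + MEB = 153.96 - 1.70x.
Set SMB = MC: 153.96 - 1.70x = 49.25 + 3.31x → x* = 20.9002.
The Pigouvian subsidy equals MEB at x*: 13.84 + 0.11×20.9002 = 16.1390.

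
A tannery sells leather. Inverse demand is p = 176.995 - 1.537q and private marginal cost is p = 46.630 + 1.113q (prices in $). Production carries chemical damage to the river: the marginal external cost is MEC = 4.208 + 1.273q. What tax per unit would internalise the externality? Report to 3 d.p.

Social marginal cost = private MC + MEC = 50.838 + 2.386q.
Set SMC = demand: 50.838 + 2.386q = 176.995 - 1.537q → q* = 32.1583.
The Pigouvian tax equals MEC at q*: 4.208 + 1.273×32.1583 = 45.1455.

tax = $45.146 per unit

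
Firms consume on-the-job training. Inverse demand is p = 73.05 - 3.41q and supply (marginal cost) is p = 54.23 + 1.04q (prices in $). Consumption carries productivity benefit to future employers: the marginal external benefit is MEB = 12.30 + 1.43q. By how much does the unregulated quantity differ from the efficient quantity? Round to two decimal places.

Market equilibrium (private): 54.23 + 1.04q = 73.05 - 3.41q → q_m = 4.2292.
Social marginal benefit = demand + MEB = 85.35 - 1.98q.
Set SMB = MC: 85.35 - 1.98q = 54.23 + 1.04q → q* = 10.3046.
Gap = |4.2292 − 10.3046| = 6.0754.

6.08 units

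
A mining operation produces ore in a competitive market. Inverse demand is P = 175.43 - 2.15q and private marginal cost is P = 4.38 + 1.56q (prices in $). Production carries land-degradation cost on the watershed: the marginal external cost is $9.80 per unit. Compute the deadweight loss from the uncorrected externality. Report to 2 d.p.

DWL = $12.94

Market equilibrium (private): 4.38 + 1.56q = 175.43 - 2.15q → q_m = 46.1051.
Social marginal cost = private MC + MEC = 14.18 + 1.56q.
Set SMC = demand: 14.18 + 1.56q = 175.43 - 2.15q → q* = 43.4636.
Height of the DWL triangle at q_m is SMC(q_m) − demand(q_m) = MEC(q_m) = 9.8000.
DWL = ½ × 2.6415 × 9.8000 = 12.9434.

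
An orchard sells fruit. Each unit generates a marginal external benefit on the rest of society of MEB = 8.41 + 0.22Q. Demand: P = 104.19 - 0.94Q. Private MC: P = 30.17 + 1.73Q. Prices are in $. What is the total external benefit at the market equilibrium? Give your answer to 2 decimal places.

Market equilibrium (private): 30.17 + 1.73Q = 104.19 - 0.94Q → Q_m = 27.7228.
Total external benefit = ∫₀^{Q_m} (8.41 + 0.22Q) dQ = 8.41×27.7228 + ½×0.22×27.7228² = 317.6896.

$317.69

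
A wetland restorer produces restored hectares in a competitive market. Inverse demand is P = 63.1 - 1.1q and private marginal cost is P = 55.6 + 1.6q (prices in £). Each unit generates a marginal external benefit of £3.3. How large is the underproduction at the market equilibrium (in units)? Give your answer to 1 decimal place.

Market equilibrium (private): 55.6 + 1.6q = 63.1 - 1.1q → q_m = 2.7778.
Social marginal cost = private MC − MEB = 52.3 + 1.6q.
Set SMC = demand: 52.3 + 1.6q = 63.1 - 1.1q → q* = 4.0000.
Gap = |2.7778 − 4.0000| = 1.2222.

1.2 units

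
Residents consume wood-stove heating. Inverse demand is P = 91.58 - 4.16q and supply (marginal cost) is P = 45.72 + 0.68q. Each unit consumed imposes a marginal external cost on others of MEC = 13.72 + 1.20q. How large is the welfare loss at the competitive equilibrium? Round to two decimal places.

Market equilibrium (private): 45.72 + 0.68q = 91.58 - 4.16q → q_m = 9.4752.
Social marginal benefit = demand − MEC = 77.86 - 5.36q.
Set SMB = MC: 77.86 - 5.36q = 45.72 + 0.68q → q* = 5.3212.
Height of the DWL triangle at q_m is MC(q_m) − SMB(q_m) = MEC(q_m) = 25.0902.
DWL = ½ × 4.1540 × 25.0902 = 52.1123.

DWL = 52.11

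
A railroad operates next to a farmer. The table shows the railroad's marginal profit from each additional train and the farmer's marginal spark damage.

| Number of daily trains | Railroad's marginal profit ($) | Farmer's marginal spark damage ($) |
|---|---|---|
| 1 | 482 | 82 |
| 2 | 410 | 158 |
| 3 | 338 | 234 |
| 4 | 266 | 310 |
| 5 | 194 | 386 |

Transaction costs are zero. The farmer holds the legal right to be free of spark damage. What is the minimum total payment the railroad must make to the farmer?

Efficient level: marginal profit ≥ marginal spark damage through level 3, so k* = 3.
With the farmer holding the right, the railroad must at least compensate total damage at k*: 82 + 158 + 234 = 474.

$474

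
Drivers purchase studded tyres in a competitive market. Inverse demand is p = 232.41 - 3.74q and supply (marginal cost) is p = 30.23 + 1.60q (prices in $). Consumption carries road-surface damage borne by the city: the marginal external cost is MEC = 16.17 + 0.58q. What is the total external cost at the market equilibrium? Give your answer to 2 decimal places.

$1027.93

Market equilibrium (private): 30.23 + 1.60q = 232.41 - 3.74q → q_m = 37.8614.
Total external cost = ∫₀^{q_m} (16.17 + 0.58q) dq = 16.17×37.8614 + ½×0.58×37.8614² = 1027.9297.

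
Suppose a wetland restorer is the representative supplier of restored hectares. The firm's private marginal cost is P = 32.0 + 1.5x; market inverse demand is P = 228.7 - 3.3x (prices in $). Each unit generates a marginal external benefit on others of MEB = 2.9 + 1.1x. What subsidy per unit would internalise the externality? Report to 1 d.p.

subsidy = $62.2 per unit

Social marginal cost = private MC − MEB = 29.1 + 0.4x.
Set SMC = demand: 29.1 + 0.4x = 228.7 - 3.3x → x* = 53.9459.
The Pigouvian subsidy equals MEB at x*: 2.9 + 1.1×53.9459 = 62.2405.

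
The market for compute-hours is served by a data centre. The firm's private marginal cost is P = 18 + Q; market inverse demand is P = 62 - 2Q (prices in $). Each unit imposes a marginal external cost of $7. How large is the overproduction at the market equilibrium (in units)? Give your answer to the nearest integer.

Market equilibrium (private): 18 + Q = 62 - 2Q → Q_m = 14.6667.
Social marginal cost = private MC + MEC = 25 + Q.
Set SMC = demand: 25 + Q = 62 - 2Q → Q* = 12.3333.
Gap = |14.6667 − 12.3333| = 2.3334.

2 units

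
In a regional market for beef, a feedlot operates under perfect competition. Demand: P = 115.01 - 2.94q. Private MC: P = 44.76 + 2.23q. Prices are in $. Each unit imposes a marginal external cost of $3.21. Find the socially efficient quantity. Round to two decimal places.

q* = 12.97

Social marginal cost = private MC + MEC = 47.97 + 2.23q.
Set SMC = demand: 47.97 + 2.23q = 115.01 - 2.94q → q* = 12.9671.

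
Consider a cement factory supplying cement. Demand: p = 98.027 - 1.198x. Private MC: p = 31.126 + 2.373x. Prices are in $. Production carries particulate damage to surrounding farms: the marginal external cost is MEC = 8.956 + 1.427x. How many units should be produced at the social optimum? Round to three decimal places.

Social marginal cost = private MC + MEC = 40.082 + 3.800x.
Set SMC = demand: 40.082 + 3.800x = 98.027 - 1.198x → x* = 11.5936.

x* = 11.594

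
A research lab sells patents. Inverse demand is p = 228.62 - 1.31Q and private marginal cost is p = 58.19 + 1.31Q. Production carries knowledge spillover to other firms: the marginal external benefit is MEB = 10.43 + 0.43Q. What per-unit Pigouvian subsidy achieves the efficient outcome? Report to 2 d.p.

subsidy = 45.94 per unit

Social marginal cost = private MC − MEB = 47.76 + 0.88Q.
Set SMC = demand: 47.76 + 0.88Q = 228.62 - 1.31Q → Q* = 82.5845.
The Pigouvian subsidy equals MEB at Q*: 10.43 + 0.43×82.5845 = 45.9413.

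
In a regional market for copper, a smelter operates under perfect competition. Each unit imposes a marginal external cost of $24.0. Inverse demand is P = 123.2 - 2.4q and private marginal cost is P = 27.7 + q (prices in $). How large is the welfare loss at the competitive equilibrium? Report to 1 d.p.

DWL = $84.7

Market equilibrium (private): 27.7 + q = 123.2 - 2.4q → q_m = 28.0882.
Social marginal cost = private MC + MEC = 51.7 + q.
Set SMC = demand: 51.7 + q = 123.2 - 2.4q → q* = 21.0294.
The welfare-loss triangle has base |q_m − q*| and height MEC(q_m) (the vertical gap between SMC and demand is zero at q* and MEC at q_m).
DWL = ½ × 7.0588 × 24.0000 = 84.7056.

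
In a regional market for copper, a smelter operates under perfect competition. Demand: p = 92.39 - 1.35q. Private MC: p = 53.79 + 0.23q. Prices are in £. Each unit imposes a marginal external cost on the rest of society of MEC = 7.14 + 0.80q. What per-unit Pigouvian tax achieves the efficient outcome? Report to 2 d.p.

Social marginal cost = private MC + MEC = 60.93 + 1.03q.
Set SMC = demand: 60.93 + 1.03q = 92.39 - 1.35q → q* = 13.2185.
The Pigouvian tax equals MEC at q*: 7.14 + 0.80×13.2185 = 17.7148.

tax = £17.71 per unit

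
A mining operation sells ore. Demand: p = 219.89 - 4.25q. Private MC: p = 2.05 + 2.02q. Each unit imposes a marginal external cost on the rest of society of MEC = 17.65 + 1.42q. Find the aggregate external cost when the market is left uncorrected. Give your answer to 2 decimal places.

1470.25

Market equilibrium (private): 2.05 + 2.02q = 219.89 - 4.25q → q_m = 34.7432.
Total external cost = ∫₀^{q_m} (17.65 + 1.42q) dq = 17.65×34.7432 + ½×1.42×34.7432² = 1470.2513.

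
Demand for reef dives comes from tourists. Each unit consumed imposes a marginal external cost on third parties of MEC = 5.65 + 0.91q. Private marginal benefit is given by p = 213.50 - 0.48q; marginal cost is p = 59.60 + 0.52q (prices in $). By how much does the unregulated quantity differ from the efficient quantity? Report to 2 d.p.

Market equilibrium (private): 59.60 + 0.52q = 213.50 - 0.48q → q_m = 153.9000.
Social marginal benefit = demand − MEC = 207.85 - 1.39q.
Set SMB = MC: 207.85 - 1.39q = 59.60 + 0.52q → q* = 77.6178.
Gap = |153.9000 − 77.6178| = 76.2822.

76.28 units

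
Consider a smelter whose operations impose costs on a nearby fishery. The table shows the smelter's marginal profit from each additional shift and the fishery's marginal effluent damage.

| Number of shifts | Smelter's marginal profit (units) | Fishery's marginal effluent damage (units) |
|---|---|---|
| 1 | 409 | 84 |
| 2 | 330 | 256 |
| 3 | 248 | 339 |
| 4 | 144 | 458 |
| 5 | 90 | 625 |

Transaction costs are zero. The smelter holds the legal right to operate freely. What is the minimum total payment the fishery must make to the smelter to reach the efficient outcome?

Left alone the smelter would choose level 5 (marginal profit stays positive).
Efficient level: k* = 2 (marginal profit ≥ marginal effluent damage through 2).
The fishery must at least cover the smelter's forgone profit from cutting 5→2: 248 + 144 + 90 = 482.

482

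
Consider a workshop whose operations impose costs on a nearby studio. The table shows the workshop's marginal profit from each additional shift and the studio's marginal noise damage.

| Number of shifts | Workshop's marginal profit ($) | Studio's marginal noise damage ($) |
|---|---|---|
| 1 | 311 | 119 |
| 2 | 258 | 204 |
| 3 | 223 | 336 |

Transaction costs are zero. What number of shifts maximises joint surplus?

2

Bargaining reaches the level where marginal profit last exceeds marginal noise damage.
That holds through level 2 (258 ≥ 204) but not at 3 (223 < 336).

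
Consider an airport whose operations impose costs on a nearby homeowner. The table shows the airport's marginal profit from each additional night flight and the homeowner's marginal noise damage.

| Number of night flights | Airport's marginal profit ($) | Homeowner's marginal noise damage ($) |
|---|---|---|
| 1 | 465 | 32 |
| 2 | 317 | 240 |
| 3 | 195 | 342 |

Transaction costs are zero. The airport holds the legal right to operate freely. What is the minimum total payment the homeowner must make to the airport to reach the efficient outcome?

Left alone the airport would choose level 3 (marginal profit stays positive).
Efficient level: k* = 2 (marginal profit ≥ marginal noise damage through 2).
The homeowner must at least cover the airport's forgone profit from cutting 3→2: 195 = 195.

$195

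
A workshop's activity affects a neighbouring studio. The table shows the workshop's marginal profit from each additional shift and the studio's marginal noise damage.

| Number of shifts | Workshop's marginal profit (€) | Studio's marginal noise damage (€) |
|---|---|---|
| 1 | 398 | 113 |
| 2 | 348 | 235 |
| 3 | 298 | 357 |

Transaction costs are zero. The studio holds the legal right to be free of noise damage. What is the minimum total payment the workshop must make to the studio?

Efficient level: marginal profit ≥ marginal noise damage through level 2, so k* = 2.
With the studio holding the right, the workshop must at least compensate total damage at k*: 113 + 235 = 348.

€348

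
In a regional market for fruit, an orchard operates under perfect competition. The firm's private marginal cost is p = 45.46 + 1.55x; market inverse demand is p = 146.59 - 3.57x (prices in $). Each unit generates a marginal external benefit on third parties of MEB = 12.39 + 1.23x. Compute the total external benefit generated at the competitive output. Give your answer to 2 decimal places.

$484.66

Market equilibrium (private): 45.46 + 1.55x = 146.59 - 3.57x → x_m = 19.7520.
Total external benefit = ∫₀^{x_m} (12.39 + 1.23x) dx = 12.39×19.7520 + ½×1.23×19.7520² = 484.6643.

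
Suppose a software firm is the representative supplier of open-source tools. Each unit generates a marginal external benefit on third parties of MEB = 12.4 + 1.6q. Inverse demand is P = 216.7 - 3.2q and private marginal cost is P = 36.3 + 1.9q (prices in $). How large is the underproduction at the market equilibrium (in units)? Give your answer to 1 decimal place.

Market equilibrium (private): 36.3 + 1.9q = 216.7 - 3.2q → q_m = 35.3725.
Social marginal cost = private MC − MEB = 23.9 + 0.3q.
Set SMC = demand: 23.9 + 0.3q = 216.7 - 3.2q → q* = 55.0857.
Gap = |35.3725 − 55.0857| = 19.7132.

19.7 units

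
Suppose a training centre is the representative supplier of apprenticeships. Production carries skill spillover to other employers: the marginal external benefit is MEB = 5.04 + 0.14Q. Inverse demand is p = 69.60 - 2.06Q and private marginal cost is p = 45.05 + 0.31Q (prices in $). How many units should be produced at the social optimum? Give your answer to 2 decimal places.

Social marginal cost = private MC − MEB = 40.01 + 0.17Q.
Set SMC = demand: 40.01 + 0.17Q = 69.60 - 2.06Q → Q* = 13.2691.

Q* = 13.27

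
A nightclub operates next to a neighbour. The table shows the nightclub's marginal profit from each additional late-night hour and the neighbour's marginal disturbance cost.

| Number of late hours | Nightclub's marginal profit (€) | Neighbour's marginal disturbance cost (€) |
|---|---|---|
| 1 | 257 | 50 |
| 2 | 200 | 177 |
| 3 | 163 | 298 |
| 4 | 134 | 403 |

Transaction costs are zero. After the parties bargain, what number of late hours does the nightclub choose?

2

Bargaining reaches the level where marginal profit last exceeds marginal disturbance cost.
That holds through level 2 (200 ≥ 177) but not at 3 (163 < 298).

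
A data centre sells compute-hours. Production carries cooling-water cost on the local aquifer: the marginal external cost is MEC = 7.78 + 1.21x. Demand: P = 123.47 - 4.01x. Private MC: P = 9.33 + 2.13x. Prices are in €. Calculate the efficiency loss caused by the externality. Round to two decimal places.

DWL = €62.35

Market equilibrium (private): 9.33 + 2.13x = 123.47 - 4.01x → x_m = 18.5896.
Social marginal cost = private MC + MEC = 17.11 + 3.34x.
Set SMC = demand: 17.11 + 3.34x = 123.47 - 4.01x → x* = 14.4707.
Height of the DWL triangle at x_m is SMC(x_m) − demand(x_m) = MEC(x_m) = 30.2734.
DWL = ½ × 4.1189 × 30.2734 = 62.3466.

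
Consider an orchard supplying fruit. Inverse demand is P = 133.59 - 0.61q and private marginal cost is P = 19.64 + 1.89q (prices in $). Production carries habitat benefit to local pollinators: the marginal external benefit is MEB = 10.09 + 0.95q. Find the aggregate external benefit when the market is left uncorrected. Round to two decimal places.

$1446.73

Market equilibrium (private): 19.64 + 1.89q = 133.59 - 0.61q → q_m = 45.5800.
Total external benefit = ∫₀^{q_m} (10.09 + 0.95q) dq = 10.09×45.5800 + ½×0.95×45.5800² = 1446.7320.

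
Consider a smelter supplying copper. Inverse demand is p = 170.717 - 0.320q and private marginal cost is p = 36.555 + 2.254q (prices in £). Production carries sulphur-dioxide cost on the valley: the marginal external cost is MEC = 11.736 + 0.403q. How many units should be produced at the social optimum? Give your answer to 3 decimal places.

q* = 41.124

Social marginal cost = private MC + MEC = 48.291 + 2.657q.
Set SMC = demand: 48.291 + 2.657q = 170.717 - 0.320q → q* = 41.1240.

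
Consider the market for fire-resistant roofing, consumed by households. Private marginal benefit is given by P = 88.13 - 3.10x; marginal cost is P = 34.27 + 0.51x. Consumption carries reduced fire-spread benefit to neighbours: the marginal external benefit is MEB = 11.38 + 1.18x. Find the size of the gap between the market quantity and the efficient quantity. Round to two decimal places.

Market equilibrium (private): 34.27 + 0.51x = 88.13 - 3.10x → x_m = 14.9197.
Social marginal benefit = demand + MEB = 99.51 - 1.92x.
Set SMB = MC: 99.51 - 1.92x = 34.27 + 0.51x → x* = 26.8477.
Gap = |14.9197 − 26.8477| = 11.9280.

11.93 units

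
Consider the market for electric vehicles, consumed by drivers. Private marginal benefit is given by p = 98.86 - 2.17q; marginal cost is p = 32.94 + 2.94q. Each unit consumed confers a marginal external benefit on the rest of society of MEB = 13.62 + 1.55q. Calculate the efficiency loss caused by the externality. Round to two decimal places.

Market equilibrium (private): 32.94 + 2.94q = 98.86 - 2.17q → q_m = 12.9002.
Social marginal benefit = demand + MEB = 112.48 - 0.62q.
Set SMB = MC: 112.48 - 0.62q = 32.94 + 2.94q → q* = 22.3427.
The loss is the area between SMB and MC from q* to q_m; with linear curves that's a triangle of height MEB(q_m).
DWL = ½ × 9.4425 × 33.6153 = 158.7062.

DWL = 158.71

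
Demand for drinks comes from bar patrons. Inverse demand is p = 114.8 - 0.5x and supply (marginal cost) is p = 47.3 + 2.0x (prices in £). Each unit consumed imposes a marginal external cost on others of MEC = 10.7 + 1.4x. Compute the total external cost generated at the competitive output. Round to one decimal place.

£799.2

Market equilibrium (private): 47.3 + 2.0x = 114.8 - 0.5x → x_m = 27.0000.
Total external cost = ∫₀^{x_m} (10.7 + 1.4x) dx = 10.7×27.0000 + ½×1.4×27.0000² = 799.2000.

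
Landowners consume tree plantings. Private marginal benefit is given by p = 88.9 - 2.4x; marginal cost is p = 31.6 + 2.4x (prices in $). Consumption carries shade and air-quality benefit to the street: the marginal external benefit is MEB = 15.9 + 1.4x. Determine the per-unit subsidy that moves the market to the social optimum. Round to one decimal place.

Social marginal benefit = demand + MEB = 104.8 - x.
Set SMB = MC: 104.8 - x = 31.6 + 2.4x → x* = 21.5294.
The Pigouvian subsidy equals MEB at x*: 15.9 + 1.4×21.5294 = 46.0412.

subsidy = $46.0 per unit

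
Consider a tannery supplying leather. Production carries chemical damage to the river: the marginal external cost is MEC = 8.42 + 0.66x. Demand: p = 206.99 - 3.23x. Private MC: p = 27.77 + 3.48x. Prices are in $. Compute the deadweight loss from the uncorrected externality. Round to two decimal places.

Market equilibrium (private): 27.77 + 3.48x = 206.99 - 3.23x → x_m = 26.7094.
Social marginal cost = private MC + MEC = 36.19 + 4.14x.
Set SMC = demand: 36.19 + 4.14x = 206.99 - 3.23x → x* = 23.1750.
Height of the DWL triangle at x_m is SMC(x_m) − demand(x_m) = MEC(x_m) = 26.0482.
DWL = ½ × 3.5344 × 26.0482 = 46.0324.

DWL = $46.03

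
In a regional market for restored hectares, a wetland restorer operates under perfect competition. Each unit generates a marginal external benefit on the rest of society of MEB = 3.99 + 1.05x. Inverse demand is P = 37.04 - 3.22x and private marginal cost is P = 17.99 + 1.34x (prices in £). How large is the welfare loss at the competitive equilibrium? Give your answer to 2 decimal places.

DWL = £10.00

Market equilibrium (private): 17.99 + 1.34x = 37.04 - 3.22x → x_m = 4.1776.
Social marginal cost = private MC − MEB = 14.00 + 0.29x.
Set SMC = demand: 14.00 + 0.29x = 37.04 - 3.22x → x* = 6.5641.
Between x* and x_m the wedge demand − SMC runs linearly from 0 to MEB(x_m), so the loss is a triangle.
DWL = ½ × 2.3865 × 8.3765 = 9.9953.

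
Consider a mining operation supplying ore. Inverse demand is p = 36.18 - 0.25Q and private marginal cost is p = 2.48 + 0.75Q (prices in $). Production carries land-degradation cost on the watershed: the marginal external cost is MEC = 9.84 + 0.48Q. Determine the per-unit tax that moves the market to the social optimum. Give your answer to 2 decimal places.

tax = $17.58 per unit

Social marginal cost = private MC + MEC = 12.32 + 1.23Q.
Set SMC = demand: 12.32 + 1.23Q = 36.18 - 0.25Q → Q* = 16.1216.
The Pigouvian tax equals MEC at Q*: 9.84 + 0.48×16.1216 = 17.5784.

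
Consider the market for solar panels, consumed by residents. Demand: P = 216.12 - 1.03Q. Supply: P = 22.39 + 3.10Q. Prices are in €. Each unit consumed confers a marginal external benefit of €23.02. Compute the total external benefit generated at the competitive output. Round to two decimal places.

Market equilibrium (private): 22.39 + 3.10Q = 216.12 - 1.03Q → Q_m = 46.9080.
Total external benefit = MEB × Q_m = 23.02 × 46.9080 = 1079.8222.

€1079.82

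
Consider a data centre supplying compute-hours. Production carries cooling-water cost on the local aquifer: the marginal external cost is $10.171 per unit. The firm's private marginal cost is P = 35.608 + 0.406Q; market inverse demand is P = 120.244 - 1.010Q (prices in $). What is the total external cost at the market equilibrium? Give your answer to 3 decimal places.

Market equilibrium (private): 35.608 + 0.406Q = 120.244 - 1.010Q → Q_m = 59.7712.
Total external cost = MEC × Q_m = 10.171 × 59.7712 = 607.9329.

$607.933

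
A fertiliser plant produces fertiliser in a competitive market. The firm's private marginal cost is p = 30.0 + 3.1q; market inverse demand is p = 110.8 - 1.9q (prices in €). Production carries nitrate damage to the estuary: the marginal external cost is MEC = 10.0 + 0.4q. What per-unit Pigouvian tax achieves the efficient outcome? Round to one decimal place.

tax = €15.2 per unit

Social marginal cost = private MC + MEC = 40.0 + 3.5q.
Set SMC = demand: 40.0 + 3.5q = 110.8 - 1.9q → q* = 13.1111.
The Pigouvian tax equals MEC at q*: 10.0 + 0.4×13.1111 = 15.2444.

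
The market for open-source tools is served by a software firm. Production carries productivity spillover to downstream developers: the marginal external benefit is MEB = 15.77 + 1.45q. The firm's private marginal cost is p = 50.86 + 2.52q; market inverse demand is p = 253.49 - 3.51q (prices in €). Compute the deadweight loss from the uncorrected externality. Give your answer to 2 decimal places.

Market equilibrium (private): 50.86 + 2.52q = 253.49 - 3.51q → q_m = 33.6036.
Social marginal cost = private MC − MEB = 35.09 + 1.07q.
Set SMC = demand: 35.09 + 1.07q = 253.49 - 3.51q → q* = 47.6856.
Between q* and q_m the wedge demand − SMC runs linearly from 0 to MEB(q_m), so the loss is a triangle.
DWL = ½ × 14.0820 × 64.4953 = 454.1114.

DWL = €454.11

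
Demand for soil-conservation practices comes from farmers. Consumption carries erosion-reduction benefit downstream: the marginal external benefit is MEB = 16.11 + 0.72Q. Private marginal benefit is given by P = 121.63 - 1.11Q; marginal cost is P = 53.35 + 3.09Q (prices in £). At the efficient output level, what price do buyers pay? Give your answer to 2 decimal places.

Social marginal benefit = demand + MEB = 137.74 - 0.39Q.
Set SMB = MC: 137.74 - 0.39Q = 53.35 + 3.09Q → Q* = 24.2500.
Consumer price on the demand curve at Q*: 121.63 − 1.11×24.2500 = 94.7125.

P = £94.71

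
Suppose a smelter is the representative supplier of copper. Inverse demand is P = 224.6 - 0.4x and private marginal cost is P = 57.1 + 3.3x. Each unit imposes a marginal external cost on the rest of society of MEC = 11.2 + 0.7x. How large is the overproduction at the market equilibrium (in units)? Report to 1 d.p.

9.7 units

Market equilibrium (private): 57.1 + 3.3x = 224.6 - 0.4x → x_m = 45.2703.
Social marginal cost = private MC + MEC = 68.3 + 4.0x.
Set SMC = demand: 68.3 + 4.0x = 224.6 - 0.4x → x* = 35.5227.
Gap = |45.2703 − 35.5227| = 9.7476.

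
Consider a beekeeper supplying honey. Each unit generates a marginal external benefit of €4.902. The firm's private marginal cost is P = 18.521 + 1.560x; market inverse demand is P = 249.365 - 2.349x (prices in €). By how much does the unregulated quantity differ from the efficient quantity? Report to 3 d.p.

Market equilibrium (private): 18.521 + 1.560x = 249.365 - 2.349x → x_m = 59.0545.
Social marginal cost = private MC − MEB = 13.619 + 1.560x.
Set SMC = demand: 13.619 + 1.560x = 249.365 - 2.349x → x* = 60.3085.
Gap = |59.0545 − 60.3085| = 1.2540.

1.254 units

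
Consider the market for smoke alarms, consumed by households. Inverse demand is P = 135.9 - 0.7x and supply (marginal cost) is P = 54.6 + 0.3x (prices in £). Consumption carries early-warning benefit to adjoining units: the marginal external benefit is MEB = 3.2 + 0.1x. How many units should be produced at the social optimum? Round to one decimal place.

Social marginal benefit = demand + MEB = 139.1 - 0.6x.
Set SMB = MC: 139.1 - 0.6x = 54.6 + 0.3x → x* = 93.8889.

x* = 93.9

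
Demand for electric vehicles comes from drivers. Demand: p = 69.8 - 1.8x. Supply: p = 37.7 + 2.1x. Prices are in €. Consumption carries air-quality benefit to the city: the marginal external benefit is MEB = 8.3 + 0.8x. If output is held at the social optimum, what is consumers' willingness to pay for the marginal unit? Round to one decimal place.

P = €46.3

Social marginal benefit = demand + MEB = 78.1 - x.
Set SMB = MC: 78.1 - x = 37.7 + 2.1x → x* = 13.0323.
Consumer price on the demand curve at x*: 69.8 − 1.8×13.0323 = 46.3419.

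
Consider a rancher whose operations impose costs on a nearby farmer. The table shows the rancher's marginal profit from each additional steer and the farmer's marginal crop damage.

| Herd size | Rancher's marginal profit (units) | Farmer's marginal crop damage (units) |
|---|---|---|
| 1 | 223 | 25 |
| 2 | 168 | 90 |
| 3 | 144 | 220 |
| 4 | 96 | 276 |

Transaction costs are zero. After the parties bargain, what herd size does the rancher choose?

Bargaining reaches the level where marginal profit last exceeds marginal crop damage.
That holds through level 2 (168 ≥ 90) but not at 3 (144 < 220).

2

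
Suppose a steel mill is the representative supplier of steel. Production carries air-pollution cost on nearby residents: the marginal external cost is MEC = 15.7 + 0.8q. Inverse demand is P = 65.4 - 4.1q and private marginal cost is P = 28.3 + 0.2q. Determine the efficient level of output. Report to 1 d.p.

Social marginal cost = private MC + MEC = 44.0 + q.
Set SMC = demand: 44.0 + q = 65.4 - 4.1q → q* = 4.1961.

q* = 4.2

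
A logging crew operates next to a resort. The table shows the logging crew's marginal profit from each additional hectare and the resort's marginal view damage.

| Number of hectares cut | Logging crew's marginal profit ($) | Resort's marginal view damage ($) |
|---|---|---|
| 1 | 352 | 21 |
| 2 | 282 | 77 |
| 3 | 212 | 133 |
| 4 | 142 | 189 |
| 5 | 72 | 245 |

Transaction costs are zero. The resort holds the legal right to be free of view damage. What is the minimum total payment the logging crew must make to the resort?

Efficient level: marginal profit ≥ marginal view damage through level 3, so k* = 3.
With the resort holding the right, the logging crew must at least compensate total damage at k*: 21 + 77 + 133 = 231.

$231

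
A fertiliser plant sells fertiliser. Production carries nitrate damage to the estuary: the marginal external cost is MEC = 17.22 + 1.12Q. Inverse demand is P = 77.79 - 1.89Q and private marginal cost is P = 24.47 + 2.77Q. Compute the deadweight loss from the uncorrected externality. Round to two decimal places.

DWL = 78.04

Market equilibrium (private): 24.47 + 2.77Q = 77.79 - 1.89Q → Q_m = 11.4421.
Social marginal cost = private MC + MEC = 41.69 + 3.89Q.
Set SMC = demand: 41.69 + 3.89Q = 77.79 - 1.89Q → Q* = 6.2457.
The welfare-loss triangle has base |Q_m − Q*| and height MEC(Q_m) (the vertical gap between SMC and demand is zero at Q* and MEC at Q_m).
DWL = ½ × 5.1964 × 30.0351 = 78.0372.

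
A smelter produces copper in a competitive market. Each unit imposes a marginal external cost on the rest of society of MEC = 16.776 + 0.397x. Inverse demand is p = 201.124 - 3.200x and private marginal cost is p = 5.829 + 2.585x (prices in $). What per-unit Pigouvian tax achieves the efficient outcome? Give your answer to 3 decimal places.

Social marginal cost = private MC + MEC = 22.605 + 2.982x.
Set SMC = demand: 22.605 + 2.982x = 201.124 - 3.200x → x* = 28.8772.
The Pigouvian tax equals MEC at x*: 16.776 + 0.397×28.8772 = 28.2402.

tax = $28.240 per unit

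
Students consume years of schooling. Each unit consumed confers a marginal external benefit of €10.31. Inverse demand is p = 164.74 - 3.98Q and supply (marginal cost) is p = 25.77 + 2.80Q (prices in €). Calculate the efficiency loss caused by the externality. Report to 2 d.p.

DWL = €7.84

Market equilibrium (private): 25.77 + 2.80Q = 164.74 - 3.98Q → Q_m = 20.4971.
Social marginal benefit = demand + MEB = 175.05 - 3.98Q.
Set SMB = MC: 175.05 - 3.98Q = 25.77 + 2.80Q → Q* = 22.0177.
The loss is the area between SMB and MC from Q* to Q_m; with linear curves that's a triangle of height MEB(Q_m).
DWL = ½ × 1.5206 × 10.3100 = 7.8387.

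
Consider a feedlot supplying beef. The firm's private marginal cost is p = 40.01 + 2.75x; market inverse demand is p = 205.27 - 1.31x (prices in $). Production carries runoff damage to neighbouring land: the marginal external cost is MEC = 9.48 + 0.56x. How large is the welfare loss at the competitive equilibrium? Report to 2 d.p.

Market equilibrium (private): 40.01 + 2.75x = 205.27 - 1.31x → x_m = 40.7044.
Social marginal cost = private MC + MEC = 49.49 + 3.31x.
Set SMC = demand: 49.49 + 3.31x = 205.27 - 1.31x → x* = 33.7186.
The welfare-loss triangle has base |x_m − x*| and height MEC(x_m) (the vertical gap between SMC and demand is zero at x* and MEC at x_m).
DWL = ½ × 6.9858 × 32.2745 = 112.7316.

DWL = $112.73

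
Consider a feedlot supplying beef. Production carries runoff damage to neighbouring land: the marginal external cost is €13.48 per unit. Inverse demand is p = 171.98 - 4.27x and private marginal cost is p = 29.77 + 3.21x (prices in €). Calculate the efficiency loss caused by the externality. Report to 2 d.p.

DWL = €12.15

Market equilibrium (private): 29.77 + 3.21x = 171.98 - 4.27x → x_m = 19.0120.
Social marginal cost = private MC + MEC = 43.25 + 3.21x.
Set SMC = demand: 43.25 + 3.21x = 171.98 - 4.27x → x* = 17.2099.
Between x* and x_m the wedge SMC − demand runs linearly from 0 to MEC(x_m), so the loss is a triangle.
DWL = ½ × 1.8021 × 13.4800 = 12.1462.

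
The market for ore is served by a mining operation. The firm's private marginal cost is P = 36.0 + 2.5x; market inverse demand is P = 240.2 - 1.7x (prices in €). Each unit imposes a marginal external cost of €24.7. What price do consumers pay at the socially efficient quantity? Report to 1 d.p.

P = €167.5

Social marginal cost = private MC + MEC = 60.7 + 2.5x.
Set SMC = demand: 60.7 + 2.5x = 240.2 - 1.7x → x* = 42.7381.
Consumer price on the demand curve at x*: 240.2 − 1.7×42.7381 = 167.5452.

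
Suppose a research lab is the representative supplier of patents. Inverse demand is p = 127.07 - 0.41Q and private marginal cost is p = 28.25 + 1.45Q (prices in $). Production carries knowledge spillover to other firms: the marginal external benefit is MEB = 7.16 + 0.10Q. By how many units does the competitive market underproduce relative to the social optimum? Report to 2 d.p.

Market equilibrium (private): 28.25 + 1.45Q = 127.07 - 0.41Q → Q_m = 53.1290.
Social marginal cost = private MC − MEB = 21.09 + 1.35Q.
Set SMC = demand: 21.09 + 1.35Q = 127.07 - 0.41Q → Q* = 60.2159.
Gap = |53.1290 − 60.2159| = 7.0869.

7.09 units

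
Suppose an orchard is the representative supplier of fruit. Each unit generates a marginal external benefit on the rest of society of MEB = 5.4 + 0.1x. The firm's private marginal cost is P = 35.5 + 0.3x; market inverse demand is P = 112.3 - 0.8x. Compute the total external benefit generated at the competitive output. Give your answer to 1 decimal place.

Market equilibrium (private): 35.5 + 0.3x = 112.3 - 0.8x → x_m = 69.8182.
Total external benefit = ∫₀^{x_m} (5.4 + 0.1x) dx = 5.4×69.8182 + ½×0.1×69.8182² = 620.7473.

620.7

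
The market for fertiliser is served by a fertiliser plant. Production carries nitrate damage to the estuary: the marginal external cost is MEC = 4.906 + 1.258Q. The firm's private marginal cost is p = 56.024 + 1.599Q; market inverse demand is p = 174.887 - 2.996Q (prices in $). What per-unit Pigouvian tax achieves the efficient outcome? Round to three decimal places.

tax = $29.399 per unit

Social marginal cost = private MC + MEC = 60.930 + 2.857Q.
Set SMC = demand: 60.930 + 2.857Q = 174.887 - 2.996Q → Q* = 19.4698.
The Pigouvian tax equals MEC at Q*: 4.906 + 1.258×19.4698 = 29.3990.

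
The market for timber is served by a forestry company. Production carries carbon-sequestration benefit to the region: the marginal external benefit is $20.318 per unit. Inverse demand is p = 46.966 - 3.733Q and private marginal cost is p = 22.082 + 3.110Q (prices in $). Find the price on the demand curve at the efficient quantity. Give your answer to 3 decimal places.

P = $22.307

Social marginal cost = private MC − MEB = 1.764 + 3.110Q.
Set SMC = demand: 1.764 + 3.110Q = 46.966 - 3.733Q → Q* = 6.6056.
Consumer price on the demand curve at Q*: 46.966 − 3.733×6.6056 = 22.3073.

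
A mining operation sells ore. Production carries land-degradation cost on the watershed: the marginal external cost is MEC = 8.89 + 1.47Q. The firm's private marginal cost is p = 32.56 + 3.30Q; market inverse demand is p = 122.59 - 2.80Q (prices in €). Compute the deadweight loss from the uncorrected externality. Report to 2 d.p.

DWL = €61.79

Market equilibrium (private): 32.56 + 3.30Q = 122.59 - 2.80Q → Q_m = 14.7590.
Social marginal cost = private MC + MEC = 41.45 + 4.77Q.
Set SMC = demand: 41.45 + 4.77Q = 122.59 - 2.80Q → Q* = 10.7186.
Height of the DWL triangle at Q_m is SMC(Q_m) − demand(Q_m) = MEC(Q_m) = 30.5858.
DWL = ½ × 4.0404 × 30.5858 = 61.7894.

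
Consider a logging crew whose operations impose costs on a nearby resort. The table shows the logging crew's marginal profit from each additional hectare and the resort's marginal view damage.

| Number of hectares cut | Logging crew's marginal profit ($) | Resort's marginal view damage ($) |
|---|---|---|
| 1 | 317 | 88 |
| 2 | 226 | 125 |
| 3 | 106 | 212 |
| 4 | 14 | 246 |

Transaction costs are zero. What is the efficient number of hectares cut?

2

Bargaining reaches the level where marginal profit last exceeds marginal view damage.
That holds through level 2 (226 ≥ 125) but not at 3 (106 < 212).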